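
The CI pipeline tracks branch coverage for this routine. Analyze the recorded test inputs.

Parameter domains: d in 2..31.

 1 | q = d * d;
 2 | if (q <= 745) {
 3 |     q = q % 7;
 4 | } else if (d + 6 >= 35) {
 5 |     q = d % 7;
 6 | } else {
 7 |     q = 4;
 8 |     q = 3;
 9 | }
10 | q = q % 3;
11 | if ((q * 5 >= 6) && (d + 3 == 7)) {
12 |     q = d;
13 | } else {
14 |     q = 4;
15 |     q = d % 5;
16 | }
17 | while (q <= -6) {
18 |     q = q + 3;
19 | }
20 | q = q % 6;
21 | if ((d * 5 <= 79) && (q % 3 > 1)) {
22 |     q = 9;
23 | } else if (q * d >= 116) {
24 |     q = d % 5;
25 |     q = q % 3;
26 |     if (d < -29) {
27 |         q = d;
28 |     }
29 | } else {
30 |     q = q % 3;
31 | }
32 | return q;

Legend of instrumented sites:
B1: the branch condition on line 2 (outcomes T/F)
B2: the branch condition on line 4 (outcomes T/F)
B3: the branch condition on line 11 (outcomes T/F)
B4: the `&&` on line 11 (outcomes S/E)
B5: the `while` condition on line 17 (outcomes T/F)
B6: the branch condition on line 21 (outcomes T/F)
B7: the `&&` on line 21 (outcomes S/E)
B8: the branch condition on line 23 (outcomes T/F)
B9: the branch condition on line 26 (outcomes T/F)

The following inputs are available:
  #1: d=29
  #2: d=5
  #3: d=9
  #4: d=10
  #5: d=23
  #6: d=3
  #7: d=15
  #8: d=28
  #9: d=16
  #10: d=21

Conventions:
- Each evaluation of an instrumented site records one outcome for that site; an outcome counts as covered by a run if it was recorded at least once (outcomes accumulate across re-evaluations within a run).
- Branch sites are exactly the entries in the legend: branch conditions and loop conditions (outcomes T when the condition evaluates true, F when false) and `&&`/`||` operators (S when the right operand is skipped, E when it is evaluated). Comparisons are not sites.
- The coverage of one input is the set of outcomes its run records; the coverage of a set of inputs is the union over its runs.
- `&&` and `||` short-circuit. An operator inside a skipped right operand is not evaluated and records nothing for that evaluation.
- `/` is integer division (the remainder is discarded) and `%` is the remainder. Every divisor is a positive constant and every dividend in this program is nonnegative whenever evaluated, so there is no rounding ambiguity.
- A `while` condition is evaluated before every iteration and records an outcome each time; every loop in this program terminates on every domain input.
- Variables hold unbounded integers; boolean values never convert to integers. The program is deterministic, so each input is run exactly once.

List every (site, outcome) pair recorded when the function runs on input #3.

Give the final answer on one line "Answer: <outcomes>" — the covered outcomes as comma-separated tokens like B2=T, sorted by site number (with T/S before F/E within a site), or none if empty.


Simulating input #3 (d=9) step by step:
  B1->T, B4->S, B3->F, B5->F, B7->E, B6->F, B8->F
as a set, this run covers: B1=T, B3=F, B4=S, B5=F, B6=F, B7=E, B8=F
Answer: B1=T, B3=F, B4=S, B5=F, B6=F, B7=E, B8=F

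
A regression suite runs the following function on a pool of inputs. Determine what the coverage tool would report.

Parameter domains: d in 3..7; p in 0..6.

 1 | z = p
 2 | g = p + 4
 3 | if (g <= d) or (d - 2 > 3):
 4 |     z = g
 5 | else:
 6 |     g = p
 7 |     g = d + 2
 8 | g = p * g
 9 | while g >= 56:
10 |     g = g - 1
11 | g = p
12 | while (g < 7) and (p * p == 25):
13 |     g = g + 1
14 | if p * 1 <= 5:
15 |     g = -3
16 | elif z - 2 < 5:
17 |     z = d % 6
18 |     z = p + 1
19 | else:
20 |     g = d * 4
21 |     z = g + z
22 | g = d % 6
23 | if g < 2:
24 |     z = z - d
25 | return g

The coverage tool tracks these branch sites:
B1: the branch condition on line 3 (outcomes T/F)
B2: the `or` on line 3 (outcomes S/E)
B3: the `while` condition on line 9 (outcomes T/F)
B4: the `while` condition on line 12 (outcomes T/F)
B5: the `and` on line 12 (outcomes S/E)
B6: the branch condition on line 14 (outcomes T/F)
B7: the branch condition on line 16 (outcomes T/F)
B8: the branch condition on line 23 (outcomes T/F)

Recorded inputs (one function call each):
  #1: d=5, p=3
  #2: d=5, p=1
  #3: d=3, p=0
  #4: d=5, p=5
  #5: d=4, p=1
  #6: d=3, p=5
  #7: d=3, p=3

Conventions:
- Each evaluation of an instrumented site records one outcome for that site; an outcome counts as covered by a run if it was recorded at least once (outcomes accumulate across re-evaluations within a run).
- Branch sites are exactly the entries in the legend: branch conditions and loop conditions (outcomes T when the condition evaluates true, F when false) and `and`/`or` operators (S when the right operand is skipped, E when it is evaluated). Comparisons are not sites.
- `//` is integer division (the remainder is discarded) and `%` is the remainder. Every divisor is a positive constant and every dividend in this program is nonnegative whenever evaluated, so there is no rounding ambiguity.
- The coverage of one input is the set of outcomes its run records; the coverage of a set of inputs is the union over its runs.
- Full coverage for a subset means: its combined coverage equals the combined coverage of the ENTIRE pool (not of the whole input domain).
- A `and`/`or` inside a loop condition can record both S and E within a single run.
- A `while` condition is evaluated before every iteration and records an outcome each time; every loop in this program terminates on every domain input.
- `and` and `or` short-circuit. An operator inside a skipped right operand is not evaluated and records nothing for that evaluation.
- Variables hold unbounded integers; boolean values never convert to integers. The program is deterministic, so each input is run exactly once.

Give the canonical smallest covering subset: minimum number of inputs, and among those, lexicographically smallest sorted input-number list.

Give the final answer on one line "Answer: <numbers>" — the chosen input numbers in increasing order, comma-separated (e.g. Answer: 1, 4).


input #1, d=5, p=3: events B2->E, B1->F, B3->F, B5->E, B4->F, B6->T, B8->F; outcomes B1=F, B2=E, B3=F, B4=F, B5=E, B6=T, B8=F
input #2, d=5, p=1: events B2->S, B1->T, B3->F, B5->E, B4->F, B6->T, B8->F; outcomes B1=T, B2=S, B3=F, B4=F, B5=E, B6=T, B8=F
input #3, d=3, p=0: events B2->E, B1->F, B3->F, B5->E, B4->F, B6->T, B8->F; outcomes B1=F, B2=E, B3=F, B4=F, B5=E, B6=T, B8=F
input #4, d=5, p=5: events B2->E, B1->F, B3->F, B5->E, B4->T, B5->E, B4->T, B5->S, B4->F, B6->T, B8->F; outcomes B1=F, B2=E, B3=F, B4=T, B4=F, B5=S, B5=E, B6=T, B8=F
input #5, d=4, p=1: events B2->E, B1->F, B3->F, B5->E, B4->F, B6->T, B8->F; outcomes B1=F, B2=E, B3=F, B4=F, B5=E, B6=T, B8=F
input #6, d=3, p=5: events B2->E, B1->F, B3->F, B5->E, B4->T, B5->E, B4->T, B5->S, B4->F, B6->T, B8->F; outcomes B1=F, B2=E, B3=F, B4=T, B4=F, B5=S, B5=E, B6=T, B8=F
input #7, d=3, p=3: events B2->E, B1->F, B3->F, B5->E, B4->F, B6->T, B8->F; outcomes B1=F, B2=E, B3=F, B4=F, B5=E, B6=T, B8=F
together the pool reaches 11 outcomes: B1=T, B1=F, B2=S, B2=E, B3=F, B4=T, B4=F, B5=S, B5=E, B6=T, B8=F
no size-1 subset reaches all 11 outcomes (best union: 9/11)
inputs {2, 4} (size 2) cover everything; no size-2 subset with a lexicographically smaller index list covers all 11
Answer: 2, 4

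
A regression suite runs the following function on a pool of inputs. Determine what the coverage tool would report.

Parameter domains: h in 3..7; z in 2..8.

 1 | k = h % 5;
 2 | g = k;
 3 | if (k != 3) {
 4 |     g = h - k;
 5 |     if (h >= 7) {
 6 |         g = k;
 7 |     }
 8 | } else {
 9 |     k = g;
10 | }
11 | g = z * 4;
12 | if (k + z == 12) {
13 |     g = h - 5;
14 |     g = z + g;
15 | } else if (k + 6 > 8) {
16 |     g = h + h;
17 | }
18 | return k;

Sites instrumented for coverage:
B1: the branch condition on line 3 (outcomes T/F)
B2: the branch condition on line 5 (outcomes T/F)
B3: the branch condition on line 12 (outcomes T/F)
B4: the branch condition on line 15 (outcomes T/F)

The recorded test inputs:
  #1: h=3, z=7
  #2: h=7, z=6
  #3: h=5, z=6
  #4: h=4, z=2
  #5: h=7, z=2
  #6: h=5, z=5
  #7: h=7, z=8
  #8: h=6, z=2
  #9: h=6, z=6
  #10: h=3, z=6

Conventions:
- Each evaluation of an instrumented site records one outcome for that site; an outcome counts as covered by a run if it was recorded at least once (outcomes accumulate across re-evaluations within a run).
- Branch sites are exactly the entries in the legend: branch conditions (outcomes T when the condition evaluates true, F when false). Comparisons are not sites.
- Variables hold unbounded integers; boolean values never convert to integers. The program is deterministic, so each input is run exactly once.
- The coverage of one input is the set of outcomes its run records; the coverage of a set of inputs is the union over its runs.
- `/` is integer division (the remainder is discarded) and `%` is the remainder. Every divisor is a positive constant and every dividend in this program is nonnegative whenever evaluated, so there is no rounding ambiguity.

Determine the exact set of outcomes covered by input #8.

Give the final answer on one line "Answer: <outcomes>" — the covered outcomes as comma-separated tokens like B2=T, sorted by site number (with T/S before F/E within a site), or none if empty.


Simulating input #8 (h=6, z=2) step by step:
  B1->T, B2->F, B3->F, B4->F
deduplicating events, the covered set is: B1=T, B2=F, B3=F, B4=F
Answer: B1=T, B2=F, B3=F, B4=F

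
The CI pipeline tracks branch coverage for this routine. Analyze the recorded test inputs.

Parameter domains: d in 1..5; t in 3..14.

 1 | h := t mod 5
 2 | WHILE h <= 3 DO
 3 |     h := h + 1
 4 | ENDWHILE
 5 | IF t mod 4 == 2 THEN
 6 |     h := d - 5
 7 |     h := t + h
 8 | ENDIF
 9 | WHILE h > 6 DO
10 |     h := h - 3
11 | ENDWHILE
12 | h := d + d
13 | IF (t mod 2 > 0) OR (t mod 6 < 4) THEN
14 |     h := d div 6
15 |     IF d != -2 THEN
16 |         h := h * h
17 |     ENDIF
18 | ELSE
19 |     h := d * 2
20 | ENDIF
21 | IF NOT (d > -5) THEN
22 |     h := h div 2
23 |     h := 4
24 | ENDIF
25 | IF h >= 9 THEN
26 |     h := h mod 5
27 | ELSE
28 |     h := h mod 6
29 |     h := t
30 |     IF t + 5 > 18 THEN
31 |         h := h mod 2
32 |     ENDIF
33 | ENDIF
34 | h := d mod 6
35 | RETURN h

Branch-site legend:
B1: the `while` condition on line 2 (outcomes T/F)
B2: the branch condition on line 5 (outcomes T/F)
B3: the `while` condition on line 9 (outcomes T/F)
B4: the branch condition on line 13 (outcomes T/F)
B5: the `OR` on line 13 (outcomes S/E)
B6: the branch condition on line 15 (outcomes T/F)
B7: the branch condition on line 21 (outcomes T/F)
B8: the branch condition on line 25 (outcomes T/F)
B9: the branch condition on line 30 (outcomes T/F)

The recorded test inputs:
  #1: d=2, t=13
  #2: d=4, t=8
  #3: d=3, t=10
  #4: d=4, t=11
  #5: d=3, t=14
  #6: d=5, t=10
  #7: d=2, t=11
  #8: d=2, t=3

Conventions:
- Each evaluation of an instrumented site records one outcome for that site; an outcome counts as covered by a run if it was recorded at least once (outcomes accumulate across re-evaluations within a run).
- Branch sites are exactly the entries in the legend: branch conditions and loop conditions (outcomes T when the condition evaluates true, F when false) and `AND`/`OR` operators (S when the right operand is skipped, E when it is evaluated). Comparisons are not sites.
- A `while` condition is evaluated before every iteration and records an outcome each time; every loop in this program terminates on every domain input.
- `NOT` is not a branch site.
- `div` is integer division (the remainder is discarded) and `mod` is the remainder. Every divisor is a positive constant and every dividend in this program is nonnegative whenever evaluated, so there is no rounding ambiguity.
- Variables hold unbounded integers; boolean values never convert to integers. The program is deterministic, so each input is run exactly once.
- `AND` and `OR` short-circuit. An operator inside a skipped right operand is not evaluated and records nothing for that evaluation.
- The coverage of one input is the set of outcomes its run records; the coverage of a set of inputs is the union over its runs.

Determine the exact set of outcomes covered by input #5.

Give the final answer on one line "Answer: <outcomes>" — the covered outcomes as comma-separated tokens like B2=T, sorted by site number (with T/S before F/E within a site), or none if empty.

Running input #5 (d=3, t=14), event by event:
  B1->F, B2->T, B3->T, B3->T, B3->F, B5->E, B4->T, B6->T, B7->F, B8->F
  B9->T
distinct outcomes covered: B1=F, B2=T, B3=T, B3=F, B4=T, B5=E, B6=T, B7=F, B8=F, B9=T

Answer: B1=F, B2=T, B3=T, B3=F, B4=T, B5=E, B6=T, B7=F, B8=F, B9=T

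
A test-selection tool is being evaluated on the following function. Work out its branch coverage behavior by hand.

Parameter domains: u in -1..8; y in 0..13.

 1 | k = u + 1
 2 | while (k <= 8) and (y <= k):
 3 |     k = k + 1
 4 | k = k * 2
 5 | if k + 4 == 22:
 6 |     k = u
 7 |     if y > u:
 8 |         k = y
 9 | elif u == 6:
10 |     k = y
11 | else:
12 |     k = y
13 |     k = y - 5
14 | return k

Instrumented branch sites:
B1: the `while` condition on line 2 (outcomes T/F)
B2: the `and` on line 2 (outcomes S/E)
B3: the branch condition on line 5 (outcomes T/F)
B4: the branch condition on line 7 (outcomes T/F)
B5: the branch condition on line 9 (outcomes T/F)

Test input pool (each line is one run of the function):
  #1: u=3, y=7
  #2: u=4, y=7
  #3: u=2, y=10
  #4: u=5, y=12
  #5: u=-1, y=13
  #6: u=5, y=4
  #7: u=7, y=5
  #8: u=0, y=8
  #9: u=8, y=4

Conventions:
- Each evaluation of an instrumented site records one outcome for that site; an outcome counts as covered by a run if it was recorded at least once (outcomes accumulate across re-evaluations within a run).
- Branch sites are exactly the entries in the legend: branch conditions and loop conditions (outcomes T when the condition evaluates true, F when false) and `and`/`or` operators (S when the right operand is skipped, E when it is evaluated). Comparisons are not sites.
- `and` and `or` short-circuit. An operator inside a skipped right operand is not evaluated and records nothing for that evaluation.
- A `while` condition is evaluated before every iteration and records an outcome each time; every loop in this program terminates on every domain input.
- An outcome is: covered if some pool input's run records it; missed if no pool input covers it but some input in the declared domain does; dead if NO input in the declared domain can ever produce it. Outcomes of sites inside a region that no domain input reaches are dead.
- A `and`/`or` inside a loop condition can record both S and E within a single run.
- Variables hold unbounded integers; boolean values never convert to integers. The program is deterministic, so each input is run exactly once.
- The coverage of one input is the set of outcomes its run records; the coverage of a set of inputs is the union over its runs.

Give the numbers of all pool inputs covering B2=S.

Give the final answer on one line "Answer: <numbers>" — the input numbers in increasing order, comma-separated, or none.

input #1 (u=3, y=7): does not produce B2=S
input #2 (u=4, y=7): does not produce B2=S
input #3 (u=2, y=10): does not produce B2=S
input #4 (u=5, y=12): does not produce B2=S
input #5 (u=-1, y=13): does not produce B2=S
input #6 (u=5, y=4): produces B2=S
input #7 (u=7, y=5): produces B2=S
input #8 (u=0, y=8): does not produce B2=S
input #9 (u=8, y=4): produces B2=S

Answer: 6, 7, 9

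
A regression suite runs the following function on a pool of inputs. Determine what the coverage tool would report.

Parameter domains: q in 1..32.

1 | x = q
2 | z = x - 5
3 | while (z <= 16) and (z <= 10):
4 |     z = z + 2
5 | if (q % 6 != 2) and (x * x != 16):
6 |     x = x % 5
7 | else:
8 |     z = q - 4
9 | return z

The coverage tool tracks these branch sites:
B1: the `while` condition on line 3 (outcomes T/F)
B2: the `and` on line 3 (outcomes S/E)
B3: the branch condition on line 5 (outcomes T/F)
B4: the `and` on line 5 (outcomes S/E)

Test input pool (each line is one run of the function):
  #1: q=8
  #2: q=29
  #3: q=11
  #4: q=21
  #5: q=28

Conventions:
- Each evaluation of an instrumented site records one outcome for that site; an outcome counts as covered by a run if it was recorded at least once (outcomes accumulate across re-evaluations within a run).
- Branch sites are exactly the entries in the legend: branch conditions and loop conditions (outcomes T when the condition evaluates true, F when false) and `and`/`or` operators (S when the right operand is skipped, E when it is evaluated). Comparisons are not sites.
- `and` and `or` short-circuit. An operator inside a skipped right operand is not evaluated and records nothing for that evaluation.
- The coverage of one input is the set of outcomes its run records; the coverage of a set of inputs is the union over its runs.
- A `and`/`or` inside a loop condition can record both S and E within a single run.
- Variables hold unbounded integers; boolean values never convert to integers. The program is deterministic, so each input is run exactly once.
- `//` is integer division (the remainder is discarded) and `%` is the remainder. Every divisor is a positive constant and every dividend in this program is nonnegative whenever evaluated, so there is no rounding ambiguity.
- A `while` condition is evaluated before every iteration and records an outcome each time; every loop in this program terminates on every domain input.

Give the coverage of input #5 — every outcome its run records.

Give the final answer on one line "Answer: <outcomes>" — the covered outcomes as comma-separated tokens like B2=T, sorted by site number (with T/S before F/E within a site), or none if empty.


Simulating input #5 (q=28) step by step:
  B2->S, B1->F, B4->E, B3->T
as a set, this run covers: B1=F, B2=S, B3=T, B4=E
Answer: B1=F, B2=S, B3=T, B4=E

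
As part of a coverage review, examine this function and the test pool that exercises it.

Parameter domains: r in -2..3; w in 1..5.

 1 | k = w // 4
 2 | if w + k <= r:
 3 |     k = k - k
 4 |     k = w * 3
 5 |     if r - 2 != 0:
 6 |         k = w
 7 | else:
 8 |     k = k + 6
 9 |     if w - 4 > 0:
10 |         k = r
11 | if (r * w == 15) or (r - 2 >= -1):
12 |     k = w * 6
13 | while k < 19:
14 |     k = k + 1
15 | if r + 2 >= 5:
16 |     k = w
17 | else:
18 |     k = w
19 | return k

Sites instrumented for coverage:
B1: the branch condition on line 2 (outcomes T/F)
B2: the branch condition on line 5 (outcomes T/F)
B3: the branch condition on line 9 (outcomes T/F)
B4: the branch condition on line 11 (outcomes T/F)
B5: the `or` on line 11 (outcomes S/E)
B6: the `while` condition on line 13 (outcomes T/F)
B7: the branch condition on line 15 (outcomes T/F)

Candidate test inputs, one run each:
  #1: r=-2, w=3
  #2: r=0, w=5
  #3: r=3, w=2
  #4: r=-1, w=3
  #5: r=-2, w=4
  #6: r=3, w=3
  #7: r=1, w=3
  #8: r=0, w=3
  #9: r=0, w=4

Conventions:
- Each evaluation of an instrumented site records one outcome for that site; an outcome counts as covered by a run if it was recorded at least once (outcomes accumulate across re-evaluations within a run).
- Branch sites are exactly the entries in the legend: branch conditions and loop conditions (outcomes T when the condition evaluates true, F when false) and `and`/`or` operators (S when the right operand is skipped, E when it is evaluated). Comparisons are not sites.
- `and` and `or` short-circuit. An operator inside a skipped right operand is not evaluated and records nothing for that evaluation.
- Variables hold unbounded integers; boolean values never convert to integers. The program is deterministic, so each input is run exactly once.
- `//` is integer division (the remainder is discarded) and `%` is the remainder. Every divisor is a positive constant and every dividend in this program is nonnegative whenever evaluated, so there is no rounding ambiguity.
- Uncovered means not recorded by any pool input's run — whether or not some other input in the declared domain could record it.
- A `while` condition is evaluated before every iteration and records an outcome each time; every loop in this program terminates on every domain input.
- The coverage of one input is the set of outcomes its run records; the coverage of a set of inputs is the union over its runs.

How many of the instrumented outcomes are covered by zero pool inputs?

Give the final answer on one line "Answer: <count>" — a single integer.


input #1 (r=-2, w=3): events B1->F, B3->F, B5->E, B4->F, B6->T, B6->T, B6->T, B6->T, B6->T, B6->T, B6->T, B6->T, B6->T, B6->T, ...; covers B1=F, B3=F, B4=F, B5=E, B6=T, B6=F, B7=F
input #2 (r=0, w=5): events B1->F, B3->T, B5->E, B4->F, B6->T, B6->T, B6->T, B6->T, B6->T, B6->T, B6->T, B6->T, B6->T, B6->T, ...; covers B1=F, B3=T, B4=F, B5=E, B6=T, B6=F, B7=F
input #3 (r=3, w=2): events B1->T, B2->T, B5->E, B4->T, B6->T, B6->T, B6->T, B6->T, B6->T, B6->T, B6->T, B6->F, B7->T; covers B1=T, B2=T, B4=T, B5=E, B6=T, B6=F, B7=T
input #4 (r=-1, w=3): events B1->F, B3->F, B5->E, B4->F, B6->T, B6->T, B6->T, B6->T, B6->T, B6->T, B6->T, B6->T, B6->T, B6->T, ...; covers B1=F, B3=F, B4=F, B5=E, B6=T, B6=F, B7=F
input #5 (r=-2, w=4): events B1->F, B3->F, B5->E, B4->F, B6->T, B6->T, B6->T, B6->T, B6->T, B6->T, B6->T, B6->T, B6->T, B6->T, ...; covers B1=F, B3=F, B4=F, B5=E, B6=T, B6=F, B7=F
input #6 (r=3, w=3): events B1->T, B2->T, B5->E, B4->T, B6->T, B6->F, B7->T; covers B1=T, B2=T, B4=T, B5=E, B6=T, B6=F, B7=T
input #7 (r=1, w=3): events B1->F, B3->F, B5->E, B4->T, B6->T, B6->F, B7->F; covers B1=F, B3=F, B4=T, B5=E, B6=T, B6=F, B7=F
input #8 (r=0, w=3): events B1->F, B3->F, B5->E, B4->F, B6->T, B6->T, B6->T, B6->T, B6->T, B6->T, B6->T, B6->T, B6->T, B6->T, ...; covers B1=F, B3=F, B4=F, B5=E, B6=T, B6=F, B7=F
input #9 (r=0, w=4): events B1->F, B3->F, B5->E, B4->F, B6->T, B6->T, B6->T, B6->T, B6->T, B6->T, B6->T, B6->T, B6->T, B6->T, ...; covers B1=F, B3=F, B4=F, B5=E, B6=T, B6=F, B7=F
union over the pool: B1=T, B1=F, B2=T, B3=T, B3=F, B4=T, B4=F, B5=E, B6=T, B6=F, B7=T, B7=F
uncovered (2 of 14): B2=F, B5=S
Answer: 2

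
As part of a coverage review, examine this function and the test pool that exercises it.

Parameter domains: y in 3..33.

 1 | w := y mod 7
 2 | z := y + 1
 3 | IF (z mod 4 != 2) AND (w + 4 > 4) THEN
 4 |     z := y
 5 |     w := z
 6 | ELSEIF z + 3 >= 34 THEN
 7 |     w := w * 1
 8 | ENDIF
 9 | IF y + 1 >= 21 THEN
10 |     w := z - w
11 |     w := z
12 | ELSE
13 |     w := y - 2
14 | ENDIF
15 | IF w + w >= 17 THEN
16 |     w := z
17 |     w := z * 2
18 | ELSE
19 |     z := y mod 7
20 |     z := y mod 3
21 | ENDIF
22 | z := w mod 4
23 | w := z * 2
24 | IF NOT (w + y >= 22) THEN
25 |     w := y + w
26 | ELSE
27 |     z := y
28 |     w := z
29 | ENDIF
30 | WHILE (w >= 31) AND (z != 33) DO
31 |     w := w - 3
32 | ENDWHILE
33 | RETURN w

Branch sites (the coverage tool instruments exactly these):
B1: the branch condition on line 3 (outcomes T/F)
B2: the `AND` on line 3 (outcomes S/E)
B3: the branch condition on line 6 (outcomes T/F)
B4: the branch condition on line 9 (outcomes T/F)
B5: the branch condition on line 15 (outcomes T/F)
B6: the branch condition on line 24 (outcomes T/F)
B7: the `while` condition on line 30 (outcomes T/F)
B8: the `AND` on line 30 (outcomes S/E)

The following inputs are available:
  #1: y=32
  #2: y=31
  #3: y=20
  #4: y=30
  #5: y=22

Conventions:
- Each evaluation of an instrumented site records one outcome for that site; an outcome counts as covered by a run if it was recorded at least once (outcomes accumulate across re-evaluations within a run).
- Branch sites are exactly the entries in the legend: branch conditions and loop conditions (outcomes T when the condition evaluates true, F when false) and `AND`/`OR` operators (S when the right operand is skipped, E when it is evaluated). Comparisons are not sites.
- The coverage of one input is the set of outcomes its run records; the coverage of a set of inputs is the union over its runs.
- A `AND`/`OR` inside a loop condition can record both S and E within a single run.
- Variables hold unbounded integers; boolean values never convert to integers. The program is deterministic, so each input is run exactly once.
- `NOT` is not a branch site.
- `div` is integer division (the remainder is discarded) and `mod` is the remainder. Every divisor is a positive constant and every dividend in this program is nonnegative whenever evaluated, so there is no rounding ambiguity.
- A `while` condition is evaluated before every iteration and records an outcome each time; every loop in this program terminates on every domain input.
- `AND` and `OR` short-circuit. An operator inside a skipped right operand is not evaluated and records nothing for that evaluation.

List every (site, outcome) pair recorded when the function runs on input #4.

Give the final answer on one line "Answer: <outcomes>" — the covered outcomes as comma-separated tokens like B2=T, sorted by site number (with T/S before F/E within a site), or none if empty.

Simulating input #4 (y=30) step by step:
  B2->E, B1->T, B4->T, B5->T, B6->F, B8->S, B7->F
as a set, this run covers: B1=T, B2=E, B4=T, B5=T, B6=F, B7=F, B8=S

Answer: B1=T, B2=E, B4=T, B5=T, B6=F, B7=F, B8=S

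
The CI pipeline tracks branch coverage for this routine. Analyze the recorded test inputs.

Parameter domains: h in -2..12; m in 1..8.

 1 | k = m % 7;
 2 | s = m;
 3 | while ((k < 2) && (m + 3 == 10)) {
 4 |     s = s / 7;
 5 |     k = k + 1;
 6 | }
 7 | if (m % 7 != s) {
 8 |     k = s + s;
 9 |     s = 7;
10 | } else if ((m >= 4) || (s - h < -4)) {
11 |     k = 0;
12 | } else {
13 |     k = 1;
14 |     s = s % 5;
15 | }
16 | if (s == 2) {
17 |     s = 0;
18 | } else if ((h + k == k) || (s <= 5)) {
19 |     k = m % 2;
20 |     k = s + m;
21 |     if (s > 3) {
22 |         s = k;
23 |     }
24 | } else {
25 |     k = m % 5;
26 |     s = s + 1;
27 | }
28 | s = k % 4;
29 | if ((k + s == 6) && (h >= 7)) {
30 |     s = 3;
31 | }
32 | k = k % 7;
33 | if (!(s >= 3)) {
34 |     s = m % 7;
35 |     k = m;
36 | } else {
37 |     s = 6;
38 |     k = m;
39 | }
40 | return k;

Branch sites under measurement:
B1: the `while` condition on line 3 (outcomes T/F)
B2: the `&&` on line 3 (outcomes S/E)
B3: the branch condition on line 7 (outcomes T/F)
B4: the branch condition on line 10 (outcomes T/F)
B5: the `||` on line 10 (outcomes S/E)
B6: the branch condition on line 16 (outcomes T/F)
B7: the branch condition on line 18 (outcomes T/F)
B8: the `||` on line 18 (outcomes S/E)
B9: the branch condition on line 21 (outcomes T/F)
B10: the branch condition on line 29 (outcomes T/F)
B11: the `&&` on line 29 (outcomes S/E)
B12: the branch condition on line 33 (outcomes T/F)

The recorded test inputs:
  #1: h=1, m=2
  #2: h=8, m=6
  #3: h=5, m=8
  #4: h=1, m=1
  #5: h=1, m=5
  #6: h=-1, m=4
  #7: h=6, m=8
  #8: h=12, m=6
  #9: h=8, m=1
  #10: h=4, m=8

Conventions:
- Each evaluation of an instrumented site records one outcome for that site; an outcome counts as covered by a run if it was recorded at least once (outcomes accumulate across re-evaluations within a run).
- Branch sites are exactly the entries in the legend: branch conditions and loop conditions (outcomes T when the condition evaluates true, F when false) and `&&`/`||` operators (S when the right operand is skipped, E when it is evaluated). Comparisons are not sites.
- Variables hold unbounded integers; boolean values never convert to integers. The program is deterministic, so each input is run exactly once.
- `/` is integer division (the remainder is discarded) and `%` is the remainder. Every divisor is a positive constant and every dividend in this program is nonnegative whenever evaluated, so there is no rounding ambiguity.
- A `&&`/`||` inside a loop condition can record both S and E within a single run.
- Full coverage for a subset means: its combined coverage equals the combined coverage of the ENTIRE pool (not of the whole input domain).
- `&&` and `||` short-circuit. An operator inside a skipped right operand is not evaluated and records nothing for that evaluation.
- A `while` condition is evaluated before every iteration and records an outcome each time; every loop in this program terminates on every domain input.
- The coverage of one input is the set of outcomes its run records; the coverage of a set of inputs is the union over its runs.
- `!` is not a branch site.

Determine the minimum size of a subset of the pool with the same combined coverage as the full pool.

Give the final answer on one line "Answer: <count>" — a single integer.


run #1 (h=1, m=2) runs B2->S, B1->F, B3->F, B5->E, B4->F, B6->T, B11->S, B10->F, B12->T; records B1=F, B2=S, B3=F, B4=F, B5=E, B6=T, B10=F, B11=S, B12=T
run #2 (h=8, m=6) runs B2->S, B1->F, B3->F, B5->S, B4->T, B6->F, B8->E, B7->F, B11->S, B10->F, B12->T; records B1=F, B2=S, B3=F, B4=T, B5=S, B6=F, B7=F, B8=E, B10=F, B11=S, B12=T
run #3 (h=5, m=8) runs B2->E, B1->F, B3->T, B6->F, B8->E, B7->F, B11->E, B10->F, B12->F; records B1=F, B2=E, B3=T, B6=F, B7=F, B8=E, B10=F, B11=E, B12=F
run #4 (h=1, m=1) runs B2->E, B1->F, B3->F, B5->E, B4->F, B6->F, B8->E, B7->T, B9->F, B11->S, B10->F, B12->T; records B1=F, B2=E, B3=F, B4=F, B5=E, B6=F, B7=T, B8=E, B9=F, B10=F, B11=S, B12=T
run #5 (h=1, m=5) runs B2->S, B1->F, B3->F, B5->S, B4->T, B6->F, B8->E, B7->T, B9->T, B11->S, B10->F, B12->T; records B1=F, B2=S, B3=F, B4=T, B5=S, B6=F, B7=T, B8=E, B9=T, B10=F, B11=S, B12=T
run #6 (h=-1, m=4) runs B2->S, B1->F, B3->F, B5->S, B4->T, B6->F, B8->E, B7->T, B9->T, B11->S, B10->F, B12->T; records B1=F, B2=S, B3=F, B4=T, B5=S, B6=F, B7=T, B8=E, B9=T, B10=F, B11=S, B12=T
run #7 (h=6, m=8) runs B2->E, B1->F, B3->T, B6->F, B8->E, B7->F, B11->E, B10->F, B12->F; records B1=F, B2=E, B3=T, B6=F, B7=F, B8=E, B10=F, B11=E, B12=F
run #8 (h=12, m=6) runs B2->S, B1->F, B3->F, B5->S, B4->T, B6->F, B8->E, B7->F, B11->S, B10->F, B12->T; records B1=F, B2=S, B3=F, B4=T, B5=S, B6=F, B7=F, B8=E, B10=F, B11=S, B12=T
run #9 (h=8, m=1) runs B2->E, B1->F, B3->F, B5->E, B4->T, B6->F, B8->E, B7->T, B9->F, B11->S, B10->F, B12->T; records B1=F, B2=E, B3=F, B4=T, B5=E, B6=F, B7=T, B8=E, B9=F, B10=F, B11=S, B12=T
run #10 (h=4, m=8) runs B2->E, B1->F, B3->T, B6->F, B8->E, B7->F, B11->E, B10->F, B12->F; records B1=F, B2=E, B3=T, B6=F, B7=F, B8=E, B10=F, B11=E, B12=F
the full pool covers 21 outcomes: B1=F, B2=S, B2=E, B3=T, B3=F, B4=T, B4=F, B5=S, B5=E, B6=T, B6=F, B7=T, B7=F, B8=E, B9=T, B9=F, B10=F, B11=S, B11=E, B12=T, B12=F
checked all size-1 subsets: none covers 21 outcomes (max 12/21)
checked all size-2 subsets: none covers 21 outcomes (max 17/21)
checked all size-3 subsets: none covers 21 outcomes (max 20/21)
the canonical winner is {1, 3, 4, 5}: size 4, full 21-outcome coverage, earliest index list among size-4 covers
Answer: 4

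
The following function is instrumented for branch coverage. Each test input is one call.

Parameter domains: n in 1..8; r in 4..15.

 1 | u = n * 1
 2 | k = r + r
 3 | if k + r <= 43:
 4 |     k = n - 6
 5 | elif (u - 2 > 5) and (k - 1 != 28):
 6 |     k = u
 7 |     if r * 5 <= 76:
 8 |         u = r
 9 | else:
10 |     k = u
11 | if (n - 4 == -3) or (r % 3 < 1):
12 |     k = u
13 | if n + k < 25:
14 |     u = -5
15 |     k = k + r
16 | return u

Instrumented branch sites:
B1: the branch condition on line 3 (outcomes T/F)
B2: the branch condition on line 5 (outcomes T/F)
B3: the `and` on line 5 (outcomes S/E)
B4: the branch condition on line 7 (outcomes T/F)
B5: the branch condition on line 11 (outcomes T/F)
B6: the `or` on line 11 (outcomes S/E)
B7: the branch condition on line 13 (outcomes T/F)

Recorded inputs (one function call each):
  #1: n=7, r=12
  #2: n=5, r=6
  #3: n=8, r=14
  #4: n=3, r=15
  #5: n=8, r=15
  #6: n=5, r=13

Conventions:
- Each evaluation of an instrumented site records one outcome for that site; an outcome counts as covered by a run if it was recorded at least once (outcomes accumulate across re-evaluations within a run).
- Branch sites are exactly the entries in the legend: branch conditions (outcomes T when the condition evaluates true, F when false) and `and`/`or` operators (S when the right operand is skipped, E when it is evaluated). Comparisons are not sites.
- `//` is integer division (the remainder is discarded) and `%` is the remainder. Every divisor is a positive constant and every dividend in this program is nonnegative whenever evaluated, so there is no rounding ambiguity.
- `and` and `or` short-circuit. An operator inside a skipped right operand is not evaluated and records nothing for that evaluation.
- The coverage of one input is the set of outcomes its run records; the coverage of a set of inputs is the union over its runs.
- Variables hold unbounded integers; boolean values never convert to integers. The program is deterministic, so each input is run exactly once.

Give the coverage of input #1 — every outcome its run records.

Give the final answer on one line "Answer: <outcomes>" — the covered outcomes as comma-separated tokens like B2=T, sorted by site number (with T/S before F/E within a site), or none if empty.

Event log for input #1 (n=7, r=12):
  B1->T, B6->E, B5->T, B7->T
collecting distinct outcomes: B1=T, B5=T, B6=E, B7=T

Answer: B1=T, B5=T, B6=E, B7=T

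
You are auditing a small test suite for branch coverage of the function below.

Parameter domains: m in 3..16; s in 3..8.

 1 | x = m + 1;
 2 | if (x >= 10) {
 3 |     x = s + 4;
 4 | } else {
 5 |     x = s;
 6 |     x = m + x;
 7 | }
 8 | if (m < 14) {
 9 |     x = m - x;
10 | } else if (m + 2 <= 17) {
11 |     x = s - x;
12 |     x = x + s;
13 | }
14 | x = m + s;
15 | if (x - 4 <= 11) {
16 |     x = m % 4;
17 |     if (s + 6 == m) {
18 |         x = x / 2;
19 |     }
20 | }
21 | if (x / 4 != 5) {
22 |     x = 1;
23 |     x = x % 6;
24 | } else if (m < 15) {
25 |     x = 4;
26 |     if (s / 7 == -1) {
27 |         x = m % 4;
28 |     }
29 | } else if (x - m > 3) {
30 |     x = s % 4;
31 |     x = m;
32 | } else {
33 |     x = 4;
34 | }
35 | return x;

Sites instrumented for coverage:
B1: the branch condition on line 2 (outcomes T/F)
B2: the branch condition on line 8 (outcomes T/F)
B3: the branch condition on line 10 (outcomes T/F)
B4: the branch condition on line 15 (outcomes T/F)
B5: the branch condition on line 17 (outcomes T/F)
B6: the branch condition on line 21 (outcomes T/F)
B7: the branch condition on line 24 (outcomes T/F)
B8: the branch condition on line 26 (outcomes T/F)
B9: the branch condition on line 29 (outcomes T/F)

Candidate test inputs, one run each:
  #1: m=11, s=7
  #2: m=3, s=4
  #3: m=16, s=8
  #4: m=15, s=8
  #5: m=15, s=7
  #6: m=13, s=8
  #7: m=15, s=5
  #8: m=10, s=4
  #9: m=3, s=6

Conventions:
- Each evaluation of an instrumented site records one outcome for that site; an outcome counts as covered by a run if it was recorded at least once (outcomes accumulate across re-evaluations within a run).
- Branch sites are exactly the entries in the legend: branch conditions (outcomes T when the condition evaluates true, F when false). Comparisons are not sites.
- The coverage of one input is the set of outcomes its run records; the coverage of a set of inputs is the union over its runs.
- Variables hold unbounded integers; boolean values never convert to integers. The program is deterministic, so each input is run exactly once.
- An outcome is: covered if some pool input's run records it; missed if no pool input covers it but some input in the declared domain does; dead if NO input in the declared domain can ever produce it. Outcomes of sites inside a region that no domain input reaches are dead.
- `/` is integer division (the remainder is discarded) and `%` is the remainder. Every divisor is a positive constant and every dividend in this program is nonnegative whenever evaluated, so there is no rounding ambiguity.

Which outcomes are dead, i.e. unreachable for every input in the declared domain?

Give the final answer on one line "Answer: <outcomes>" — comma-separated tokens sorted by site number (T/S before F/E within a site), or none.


exhaustive pass over the 84-input domain:
  B8=T: no domain input ever produces it -> dead
  B9=F: no domain input ever produces it -> dead
  reachable outcomes have witnesses, e.g. B1=T (e.g. m=9, s=3), B1=F (e.g. m=3, s=3), B2=T (e.g. m=3, s=3), B2=F (e.g. m=14, s=3)
Answer: B8=T, B9=F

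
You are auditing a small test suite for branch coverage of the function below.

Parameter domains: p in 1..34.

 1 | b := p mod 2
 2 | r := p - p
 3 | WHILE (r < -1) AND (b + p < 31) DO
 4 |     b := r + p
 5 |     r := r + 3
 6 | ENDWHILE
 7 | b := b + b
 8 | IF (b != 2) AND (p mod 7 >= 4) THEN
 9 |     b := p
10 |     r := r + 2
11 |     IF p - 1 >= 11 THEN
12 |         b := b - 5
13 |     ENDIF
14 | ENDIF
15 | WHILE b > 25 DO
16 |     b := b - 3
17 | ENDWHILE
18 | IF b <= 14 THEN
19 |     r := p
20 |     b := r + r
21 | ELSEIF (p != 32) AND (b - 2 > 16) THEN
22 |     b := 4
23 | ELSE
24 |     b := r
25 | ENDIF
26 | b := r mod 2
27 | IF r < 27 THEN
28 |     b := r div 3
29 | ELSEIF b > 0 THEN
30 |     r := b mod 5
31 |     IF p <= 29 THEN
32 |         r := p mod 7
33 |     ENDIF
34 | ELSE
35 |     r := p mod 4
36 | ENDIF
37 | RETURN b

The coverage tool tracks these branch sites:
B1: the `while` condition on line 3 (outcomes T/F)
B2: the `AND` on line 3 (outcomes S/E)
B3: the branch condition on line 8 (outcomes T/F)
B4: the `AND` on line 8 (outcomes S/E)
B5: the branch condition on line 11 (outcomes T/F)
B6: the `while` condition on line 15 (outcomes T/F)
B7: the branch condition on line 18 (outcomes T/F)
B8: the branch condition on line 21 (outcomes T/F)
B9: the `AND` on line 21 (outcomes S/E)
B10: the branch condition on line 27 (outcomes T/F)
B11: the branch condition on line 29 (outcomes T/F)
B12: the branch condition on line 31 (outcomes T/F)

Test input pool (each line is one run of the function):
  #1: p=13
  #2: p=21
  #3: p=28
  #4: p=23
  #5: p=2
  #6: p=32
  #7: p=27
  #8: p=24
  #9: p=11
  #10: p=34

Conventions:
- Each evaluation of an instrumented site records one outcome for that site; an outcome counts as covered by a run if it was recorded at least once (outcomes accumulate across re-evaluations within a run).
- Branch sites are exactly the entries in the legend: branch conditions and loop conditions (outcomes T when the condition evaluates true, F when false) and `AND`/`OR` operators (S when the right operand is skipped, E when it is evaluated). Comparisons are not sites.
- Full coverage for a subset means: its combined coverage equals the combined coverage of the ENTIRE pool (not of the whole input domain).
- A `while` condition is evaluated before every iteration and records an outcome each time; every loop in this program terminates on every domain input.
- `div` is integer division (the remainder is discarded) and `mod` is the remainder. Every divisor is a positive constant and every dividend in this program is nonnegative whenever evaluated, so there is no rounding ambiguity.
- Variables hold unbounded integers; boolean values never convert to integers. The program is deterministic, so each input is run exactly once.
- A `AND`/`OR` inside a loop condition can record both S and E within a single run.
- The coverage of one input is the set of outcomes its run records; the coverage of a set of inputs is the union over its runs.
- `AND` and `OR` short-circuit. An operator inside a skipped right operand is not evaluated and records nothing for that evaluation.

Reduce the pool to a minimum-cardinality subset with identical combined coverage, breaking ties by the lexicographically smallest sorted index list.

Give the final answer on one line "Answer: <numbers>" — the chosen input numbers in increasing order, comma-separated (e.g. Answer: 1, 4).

run #1 (p=13) runs B2->S, B1->F, B4->S, B3->F, B6->F, B7->T, B10->T; records B1=F, B2=S, B3=F, B4=S, B6=F, B7=T, B10=T
run #2 (p=21) runs B2->S, B1->F, B4->S, B3->F, B6->F, B7->T, B10->T; records B1=F, B2=S, B3=F, B4=S, B6=F, B7=T, B10=T
run #3 (p=28) runs B2->S, B1->F, B4->E, B3->F, B6->F, B7->T, B10->F, B11->F; records B1=F, B2=S, B3=F, B4=E, B6=F, B7=T, B10=F, B11=F
run #4 (p=23) runs B2->S, B1->F, B4->S, B3->F, B6->F, B7->T, B10->T; records B1=F, B2=S, B3=F, B4=S, B6=F, B7=T, B10=T
run #5 (p=2) runs B2->S, B1->F, B4->E, B3->F, B6->F, B7->T, B10->T; records B1=F, B2=S, B3=F, B4=E, B6=F, B7=T, B10=T
run #6 (p=32) runs B2->S, B1->F, B4->E, B3->T, B5->T, B6->T, B6->F, B7->F, B9->S, B8->F, B10->T; records B1=F, B2=S, B3=T, B4=E, B5=T, B6=T, B6=F, B7=F, B8=F, B9=S, B10=T
run #7 (p=27) runs B2->S, B1->F, B4->S, B3->F, B6->F, B7->T, B10->F, B11->T, B12->T; records B1=F, B2=S, B3=F, B4=S, B6=F, B7=T, B10=F, B11=T, B12=T
run #8 (p=24) runs B2->S, B1->F, B4->E, B3->F, B6->F, B7->T, B10->T; records B1=F, B2=S, B3=F, B4=E, B6=F, B7=T, B10=T
run #9 (p=11) runs B2->S, B1->F, B4->S, B3->F, B6->F, B7->T, B10->T; records B1=F, B2=S, B3=F, B4=S, B6=F, B7=T, B10=T
run #10 (p=34) runs B2->S, B1->F, B4->E, B3->T, B5->T, B6->T, B6->T, B6->F, B7->F, B9->E, B8->T, B10->T; records B1=F, B2=S, B3=T, B4=E, B5=T, B6=T, B6=F, B7=F, B8=T, B9=E, B10=T
the full pool covers 20 outcomes: B1=F, B2=S, B3=T, B3=F, B4=S, B4=E, B5=T, B6=T, B6=F, B7=T, B7=F, B8=T, B8=F, B9=S, B9=E, B10=T, B10=F, B11=T, B11=F, B12=T
checked all size-1 subsets: none covers 20 outcomes (max 11/20)
checked all size-2 subsets: none covers 20 outcomes (max 17/20)
checked all size-3 subsets: none covers 20 outcomes (max 19/20)
the canonical winner is {3, 6, 7, 10}: size 4, full 20-outcome coverage, earliest index list among size-4 covers

Answer: 3, 6, 7, 10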